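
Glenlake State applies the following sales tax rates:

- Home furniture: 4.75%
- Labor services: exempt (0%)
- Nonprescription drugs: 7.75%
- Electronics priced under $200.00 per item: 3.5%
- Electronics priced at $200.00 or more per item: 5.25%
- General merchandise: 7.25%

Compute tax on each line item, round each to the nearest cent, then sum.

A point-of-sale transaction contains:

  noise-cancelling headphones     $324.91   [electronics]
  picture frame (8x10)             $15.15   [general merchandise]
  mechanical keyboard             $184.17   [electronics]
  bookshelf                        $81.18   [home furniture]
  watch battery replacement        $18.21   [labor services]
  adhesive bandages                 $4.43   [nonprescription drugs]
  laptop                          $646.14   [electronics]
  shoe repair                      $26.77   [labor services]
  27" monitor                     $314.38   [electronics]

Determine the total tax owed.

Noise-cancelling headphones $324.91: electronics, $200.00 or more → 5.25% → $17.06
Picture frame (8x10) $15.15: general merchandise → 7.25% → $1.10
Mechanical keyboard $184.17: electronics, under $200.00 → 3.5% → $6.45
Bookshelf $81.18: home furniture → 4.75% → $3.86
Watch battery replacement $18.21: labor services → 0% → $0.00
Adhesive bandages $4.43: nonprescription drugs → 7.75% → $0.34
Laptop $646.14: electronics, $200.00 or more → 5.25% → $33.92
Shoe repair $26.77: labor services → 0% → $0.00
27" monitor $314.38: electronics, $200.00 or more → 5.25% → $16.50
Total tax = $17.06 + $1.10 + $6.45 + $3.86 + $0.34 + $33.92 + $16.50 = $79.23

$79.23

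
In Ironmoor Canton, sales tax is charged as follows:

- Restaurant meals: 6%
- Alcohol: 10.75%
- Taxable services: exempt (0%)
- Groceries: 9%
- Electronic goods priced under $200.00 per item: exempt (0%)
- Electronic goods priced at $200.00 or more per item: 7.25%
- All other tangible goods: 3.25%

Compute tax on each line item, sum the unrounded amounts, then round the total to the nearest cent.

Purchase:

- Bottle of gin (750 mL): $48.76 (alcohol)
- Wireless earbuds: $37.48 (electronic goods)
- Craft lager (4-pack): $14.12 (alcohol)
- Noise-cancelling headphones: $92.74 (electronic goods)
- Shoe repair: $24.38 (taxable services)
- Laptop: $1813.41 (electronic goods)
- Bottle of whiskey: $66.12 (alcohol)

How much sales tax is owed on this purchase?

Bottle of gin (750 mL) $48.76: alcohol → 10.75% → $5.2417
Wireless earbuds $37.48: electronic goods, under $200.00 → 0% → $0.00
Craft lager (4-pack) $14.12: alcohol → 10.75% → $1.5179
Noise-cancelling headphones $92.74: electronic goods, under $200.00 → 0% → $0.00
Shoe repair $24.38: taxable services → 0% → $0.00
Laptop $1813.41: electronic goods, $200.00 or more → 7.25% → $131.472225
Bottle of whiskey $66.12: alcohol → 10.75% → $7.1079
Unrounded tax sum = $145.339725 → $145.34

$145.34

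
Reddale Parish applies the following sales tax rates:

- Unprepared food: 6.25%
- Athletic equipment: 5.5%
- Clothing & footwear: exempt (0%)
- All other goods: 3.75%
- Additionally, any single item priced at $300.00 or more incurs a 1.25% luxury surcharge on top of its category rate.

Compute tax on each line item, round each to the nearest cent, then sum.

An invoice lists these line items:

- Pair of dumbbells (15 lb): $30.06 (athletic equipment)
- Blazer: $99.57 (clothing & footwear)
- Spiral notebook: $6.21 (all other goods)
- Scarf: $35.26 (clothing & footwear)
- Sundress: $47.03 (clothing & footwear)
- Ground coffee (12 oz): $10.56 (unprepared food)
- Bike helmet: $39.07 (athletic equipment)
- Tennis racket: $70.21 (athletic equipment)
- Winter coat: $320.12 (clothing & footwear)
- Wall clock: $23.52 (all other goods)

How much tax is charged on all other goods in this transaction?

Spiral notebook $6.21: all other goods → 3.75% → $0.23
Wall clock $23.52: all other goods → 3.75% → $0.88
Tax on all other goods = $0.23 + $0.88 = $1.11

$1.11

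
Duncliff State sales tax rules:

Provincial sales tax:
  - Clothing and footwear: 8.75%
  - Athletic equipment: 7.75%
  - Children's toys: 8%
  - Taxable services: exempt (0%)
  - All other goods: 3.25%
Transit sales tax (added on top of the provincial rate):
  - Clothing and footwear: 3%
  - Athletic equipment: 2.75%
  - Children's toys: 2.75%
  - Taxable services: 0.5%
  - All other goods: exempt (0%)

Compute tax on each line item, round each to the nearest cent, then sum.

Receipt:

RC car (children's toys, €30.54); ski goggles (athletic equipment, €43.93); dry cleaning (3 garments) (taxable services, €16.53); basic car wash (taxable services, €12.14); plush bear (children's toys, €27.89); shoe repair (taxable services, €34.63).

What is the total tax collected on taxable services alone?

Dry cleaning (3 garments) €16.53: taxable services → 0% + 0.5% transit = 0.5% → €0.08
Basic car wash €12.14: taxable services → 0% + 0.5% transit = 0.5% → €0.06
Shoe repair €34.63: taxable services → 0% + 0.5% transit = 0.5% → €0.17
Tax on taxable services = €0.08 + €0.06 + €0.17 = €0.31

€0.31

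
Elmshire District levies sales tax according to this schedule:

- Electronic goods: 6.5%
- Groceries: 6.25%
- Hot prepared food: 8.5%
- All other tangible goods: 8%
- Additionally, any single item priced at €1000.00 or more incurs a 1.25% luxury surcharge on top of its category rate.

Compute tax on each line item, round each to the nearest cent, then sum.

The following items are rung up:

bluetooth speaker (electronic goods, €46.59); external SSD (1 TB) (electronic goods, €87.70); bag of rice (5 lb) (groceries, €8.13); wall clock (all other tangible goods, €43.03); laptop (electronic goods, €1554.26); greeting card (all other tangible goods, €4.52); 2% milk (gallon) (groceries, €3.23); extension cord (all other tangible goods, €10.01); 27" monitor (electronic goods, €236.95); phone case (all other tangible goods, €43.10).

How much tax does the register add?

€153.35

Bluetooth speaker €46.59: electronic goods → 6.5% → €3.03
External SSD (1 TB) €87.70: electronic goods → 6.5% → €5.70
Bag of rice (5 lb) €8.13: groceries → 6.25% → €0.51
Wall clock €43.03: all other tangible goods → 8% → €3.44
Laptop €1554.26: electronic goods → 6.5% + 1.25% surcharge = 7.75% → €120.46
Greeting card €4.52: all other tangible goods → 8% → €0.36
2% milk (gallon) €3.23: groceries → 6.25% → €0.20
Extension cord €10.01: all other tangible goods → 8% → €0.80
27" monitor €236.95: electronic goods → 6.5% → €15.40
Phone case €43.10: all other tangible goods → 8% → €3.45
Total tax = €3.03 + €5.70 + €0.51 + €3.44 + €120.46 + €0.36 + €0.20 + €0.80 + €15.40 + €3.45 = €153.35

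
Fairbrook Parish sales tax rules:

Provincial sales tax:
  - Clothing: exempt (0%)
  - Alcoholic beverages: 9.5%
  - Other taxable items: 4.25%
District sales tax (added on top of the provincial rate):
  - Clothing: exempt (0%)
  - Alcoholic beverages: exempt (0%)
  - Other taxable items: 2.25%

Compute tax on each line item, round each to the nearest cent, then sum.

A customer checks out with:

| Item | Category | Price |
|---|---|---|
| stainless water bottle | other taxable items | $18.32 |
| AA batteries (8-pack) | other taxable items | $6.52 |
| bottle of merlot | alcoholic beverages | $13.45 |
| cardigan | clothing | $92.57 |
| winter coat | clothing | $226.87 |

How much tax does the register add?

Stainless water bottle $18.32: other taxable items → 4.25% + 2.25% district = 6.5% → $1.19
AA batteries (8-pack) $6.52: other taxable items → 4.25% + 2.25% district = 6.5% → $0.42
Bottle of merlot $13.45: alcoholic beverages → 9.5% + 0% district = 9.5% → $1.28
Cardigan $92.57: clothing → 0% + 0% district = 0% → $0.00
Winter coat $226.87: clothing → 0% + 0% district = 0% → $0.00
Total tax = $1.19 + $0.42 + $1.28 = $2.89

$2.89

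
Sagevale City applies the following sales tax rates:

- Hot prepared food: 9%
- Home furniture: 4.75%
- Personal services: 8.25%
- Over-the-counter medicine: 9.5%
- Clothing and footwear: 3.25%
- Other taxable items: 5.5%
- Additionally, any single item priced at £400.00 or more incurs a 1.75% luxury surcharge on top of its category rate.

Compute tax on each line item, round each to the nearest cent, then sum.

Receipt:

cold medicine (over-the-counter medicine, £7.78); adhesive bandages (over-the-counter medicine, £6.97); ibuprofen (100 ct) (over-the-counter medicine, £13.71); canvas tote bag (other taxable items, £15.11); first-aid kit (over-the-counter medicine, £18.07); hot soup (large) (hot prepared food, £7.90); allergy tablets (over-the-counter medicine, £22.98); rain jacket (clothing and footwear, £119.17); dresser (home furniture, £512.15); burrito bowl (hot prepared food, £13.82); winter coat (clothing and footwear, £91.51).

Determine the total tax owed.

£49.51

Cold medicine £7.78: over-the-counter medicine → 9.5% → £0.74
Adhesive bandages £6.97: over-the-counter medicine → 9.5% → £0.66
Ibuprofen (100 ct) £13.71: over-the-counter medicine → 9.5% → £1.30
Canvas tote bag £15.11: other taxable items → 5.5% → £0.83
First-aid kit £18.07: over-the-counter medicine → 9.5% → £1.72
Hot soup (large) £7.90: hot prepared food → 9% → £0.71
Allergy tablets £22.98: over-the-counter medicine → 9.5% → £2.18
Rain jacket £119.17: clothing and footwear → 3.25% → £3.87
Dresser £512.15: home furniture → 4.75% + 1.75% surcharge = 6.5% → £33.29
Burrito bowl £13.82: hot prepared food → 9% → £1.24
Winter coat £91.51: clothing and footwear → 3.25% → £2.97
Total tax = £0.74 + £0.66 + £1.30 + £0.83 + £1.72 + £0.71 + £2.18 + £3.87 + £33.29 + £1.24 + £2.97 = £49.51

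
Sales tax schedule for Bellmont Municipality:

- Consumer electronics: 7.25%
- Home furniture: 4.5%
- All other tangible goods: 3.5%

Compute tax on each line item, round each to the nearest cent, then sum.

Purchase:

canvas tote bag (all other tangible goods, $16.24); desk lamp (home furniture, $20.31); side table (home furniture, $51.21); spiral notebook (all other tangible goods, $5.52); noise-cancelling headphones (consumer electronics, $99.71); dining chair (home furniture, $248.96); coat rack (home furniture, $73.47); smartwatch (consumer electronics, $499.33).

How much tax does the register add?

Canvas tote bag $16.24: all other tangible goods → 3.5% → $0.57
Desk lamp $20.31: home furniture → 4.5% → $0.91
Side table $51.21: home furniture → 4.5% → $2.30
Spiral notebook $5.52: all other tangible goods → 3.5% → $0.19
Noise-cancelling headphones $99.71: consumer electronics → 7.25% → $7.23
Dining chair $248.96: home furniture → 4.5% → $11.20
Coat rack $73.47: home furniture → 4.5% → $3.31
Smartwatch $499.33: consumer electronics → 7.25% → $36.20
Total tax = $0.57 + $0.91 + $2.30 + $0.19 + $7.23 + $11.20 + $3.31 + $36.20 = $61.91

$61.91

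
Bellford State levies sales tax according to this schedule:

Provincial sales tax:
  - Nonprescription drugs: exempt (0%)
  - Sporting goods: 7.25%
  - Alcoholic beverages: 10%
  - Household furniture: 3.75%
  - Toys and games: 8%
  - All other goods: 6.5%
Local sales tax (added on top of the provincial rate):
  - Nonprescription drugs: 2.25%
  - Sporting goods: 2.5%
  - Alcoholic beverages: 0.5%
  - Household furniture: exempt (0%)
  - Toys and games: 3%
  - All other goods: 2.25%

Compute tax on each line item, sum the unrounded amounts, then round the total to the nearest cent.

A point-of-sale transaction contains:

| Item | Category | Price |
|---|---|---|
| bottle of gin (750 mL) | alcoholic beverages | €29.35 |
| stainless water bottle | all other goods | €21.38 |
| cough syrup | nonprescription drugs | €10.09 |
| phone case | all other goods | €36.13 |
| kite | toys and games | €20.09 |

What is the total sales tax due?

€10.55

Bottle of gin (750 mL) €29.35: alcoholic beverages → 10% + 0.5% local = 10.5% → €3.08175
Stainless water bottle €21.38: all other goods → 6.5% + 2.25% local = 8.75% → €1.87075
Cough syrup €10.09: nonprescription drugs → 0% + 2.25% local = 2.25% → €0.227025
Phone case €36.13: all other goods → 6.5% + 2.25% local = 8.75% → €3.161375
Kite €20.09: toys and games → 8% + 3% local = 11% → €2.2099
Unrounded tax sum = €10.5508 → €10.55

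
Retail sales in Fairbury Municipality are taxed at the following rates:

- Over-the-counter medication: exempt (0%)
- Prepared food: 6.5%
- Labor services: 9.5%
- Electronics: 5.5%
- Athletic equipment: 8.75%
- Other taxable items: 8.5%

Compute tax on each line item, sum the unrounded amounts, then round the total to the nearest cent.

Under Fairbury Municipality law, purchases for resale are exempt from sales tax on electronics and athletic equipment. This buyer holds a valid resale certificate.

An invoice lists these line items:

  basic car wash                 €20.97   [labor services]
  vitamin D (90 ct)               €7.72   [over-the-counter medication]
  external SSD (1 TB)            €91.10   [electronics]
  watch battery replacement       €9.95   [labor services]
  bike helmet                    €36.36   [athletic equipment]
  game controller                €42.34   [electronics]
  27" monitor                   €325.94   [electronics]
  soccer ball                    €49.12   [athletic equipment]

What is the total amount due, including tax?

€586.44

Basic car wash €20.97: labor services → 9.5% → €1.99215
Vitamin D (90 ct) €7.72: over-the-counter medication → 0% → €0.00
External SSD (1 TB) €91.10: electronics, buyer-exempt → 0% → €0.00
Watch battery replacement €9.95: labor services → 9.5% → €0.94525
Bike helmet €36.36: athletic equipment, buyer-exempt → 0% → €0.00
Game controller €42.34: electronics, buyer-exempt → 0% → €0.00
27" monitor €325.94: electronics, buyer-exempt → 0% → €0.00
Soccer ball €49.12: athletic equipment, buyer-exempt → 0% → €0.00
Subtotal = €583.50; unrounded tax = €2.9374 → €2.94; total due = €586.44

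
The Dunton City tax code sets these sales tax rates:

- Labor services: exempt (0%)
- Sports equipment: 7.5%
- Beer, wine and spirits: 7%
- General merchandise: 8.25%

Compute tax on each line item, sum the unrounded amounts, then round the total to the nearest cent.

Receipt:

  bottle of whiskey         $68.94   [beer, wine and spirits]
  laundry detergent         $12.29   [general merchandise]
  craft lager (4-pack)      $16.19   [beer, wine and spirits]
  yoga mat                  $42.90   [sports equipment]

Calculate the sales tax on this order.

Bottle of whiskey $68.94: beer, wine and spirits → 7% → $4.8258
Laundry detergent $12.29: general merchandise → 8.25% → $1.013925
Craft lager (4-pack) $16.19: beer, wine and spirits → 7% → $1.1333
Yoga mat $42.90: sports equipment → 7.5% → $3.2175
Unrounded tax sum = $10.190525 → $10.19

$10.19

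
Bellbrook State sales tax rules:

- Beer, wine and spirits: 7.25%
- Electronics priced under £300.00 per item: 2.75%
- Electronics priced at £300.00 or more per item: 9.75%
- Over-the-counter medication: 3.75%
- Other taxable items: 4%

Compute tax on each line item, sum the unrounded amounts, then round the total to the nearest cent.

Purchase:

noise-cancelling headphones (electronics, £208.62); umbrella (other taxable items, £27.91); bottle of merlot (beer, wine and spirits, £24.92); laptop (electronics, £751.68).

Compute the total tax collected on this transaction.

Noise-cancelling headphones £208.62: electronics, under £300.00 → 2.75% → £5.73705
Umbrella £27.91: other taxable items → 4% → £1.1164
Bottle of merlot £24.92: beer, wine and spirits → 7.25% → £1.8067
Laptop £751.68: electronics, £300.00 or more → 9.75% → £73.2888
Unrounded tax sum = £81.94895 → £81.95

£81.95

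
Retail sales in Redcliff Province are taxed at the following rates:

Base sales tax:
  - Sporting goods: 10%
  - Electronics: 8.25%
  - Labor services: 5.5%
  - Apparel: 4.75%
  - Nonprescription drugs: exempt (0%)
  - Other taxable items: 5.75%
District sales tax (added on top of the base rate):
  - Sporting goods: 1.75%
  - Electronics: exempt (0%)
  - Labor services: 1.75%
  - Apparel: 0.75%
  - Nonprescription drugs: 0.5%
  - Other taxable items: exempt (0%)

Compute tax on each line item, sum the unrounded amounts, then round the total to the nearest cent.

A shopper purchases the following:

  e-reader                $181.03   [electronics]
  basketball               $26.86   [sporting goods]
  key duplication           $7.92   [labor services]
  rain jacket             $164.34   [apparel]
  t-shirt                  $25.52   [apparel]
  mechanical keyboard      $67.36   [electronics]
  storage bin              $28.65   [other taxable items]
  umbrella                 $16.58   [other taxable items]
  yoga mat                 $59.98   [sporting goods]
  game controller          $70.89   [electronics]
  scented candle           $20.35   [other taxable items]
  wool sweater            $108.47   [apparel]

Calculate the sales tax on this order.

$57.30

E-reader $181.03: electronics → 8.25% + 0% district = 8.25% → $14.934975
Basketball $26.86: sporting goods → 10% + 1.75% district = 11.75% → $3.15605
Key duplication $7.92: labor services → 5.5% + 1.75% district = 7.25% → $0.5742
Rain jacket $164.34: apparel → 4.75% + 0.75% district = 5.5% → $9.0387
T-shirt $25.52: apparel → 4.75% + 0.75% district = 5.5% → $1.4036
Mechanical keyboard $67.36: electronics → 8.25% + 0% district = 8.25% → $5.5572
Storage bin $28.65: other taxable items → 5.75% + 0% district = 5.75% → $1.647375
Umbrella $16.58: other taxable items → 5.75% + 0% district = 5.75% → $0.95335
Yoga mat $59.98: sporting goods → 10% + 1.75% district = 11.75% → $7.04765
Game controller $70.89: electronics → 8.25% + 0% district = 8.25% → $5.848425
Scented candle $20.35: other taxable items → 5.75% + 0% district = 5.75% → $1.170125
Wool sweater $108.47: apparel → 4.75% + 0.75% district = 5.5% → $5.96585
Unrounded tax sum = $57.2975 → $57.30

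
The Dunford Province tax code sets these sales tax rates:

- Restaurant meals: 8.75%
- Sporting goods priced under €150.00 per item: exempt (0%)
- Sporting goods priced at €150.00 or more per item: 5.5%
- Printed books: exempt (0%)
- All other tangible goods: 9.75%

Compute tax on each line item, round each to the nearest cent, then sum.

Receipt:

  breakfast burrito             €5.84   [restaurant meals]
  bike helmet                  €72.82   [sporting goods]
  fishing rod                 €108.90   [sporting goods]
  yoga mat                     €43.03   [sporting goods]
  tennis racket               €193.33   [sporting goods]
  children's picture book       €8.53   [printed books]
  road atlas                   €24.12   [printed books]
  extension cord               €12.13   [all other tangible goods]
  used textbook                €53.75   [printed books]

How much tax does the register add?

€12.32

Breakfast burrito €5.84: restaurant meals → 8.75% → €0.51
Bike helmet €72.82: sporting goods, under €150.00 → 0% → €0.00
Fishing rod €108.90: sporting goods, under €150.00 → 0% → €0.00
Yoga mat €43.03: sporting goods, under €150.00 → 0% → €0.00
Tennis racket €193.33: sporting goods, €150.00 or more → 5.5% → €10.63
Children's picture book €8.53: printed books → 0% → €0.00
Road atlas €24.12: printed books → 0% → €0.00
Extension cord €12.13: all other tangible goods → 9.75% → €1.18
Used textbook €53.75: printed books → 0% → €0.00
Total tax = €0.51 + €10.63 + €1.18 = €12.32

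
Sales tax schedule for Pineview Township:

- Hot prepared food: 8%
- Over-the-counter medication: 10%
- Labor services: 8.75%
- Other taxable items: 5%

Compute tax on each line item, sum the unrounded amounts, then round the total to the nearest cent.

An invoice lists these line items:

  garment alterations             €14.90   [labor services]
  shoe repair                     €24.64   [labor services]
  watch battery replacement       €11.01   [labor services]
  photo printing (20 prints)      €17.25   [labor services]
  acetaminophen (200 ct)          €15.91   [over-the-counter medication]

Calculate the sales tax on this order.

€7.52

Garment alterations €14.90: labor services → 8.75% → €1.30375
Shoe repair €24.64: labor services → 8.75% → €2.156
Watch battery replacement €11.01: labor services → 8.75% → €0.963375
Photo printing (20 prints) €17.25: labor services → 8.75% → €1.509375
Acetaminophen (200 ct) €15.91: over-the-counter medication → 10% → €1.591
Unrounded tax sum = €7.5235 → €7.52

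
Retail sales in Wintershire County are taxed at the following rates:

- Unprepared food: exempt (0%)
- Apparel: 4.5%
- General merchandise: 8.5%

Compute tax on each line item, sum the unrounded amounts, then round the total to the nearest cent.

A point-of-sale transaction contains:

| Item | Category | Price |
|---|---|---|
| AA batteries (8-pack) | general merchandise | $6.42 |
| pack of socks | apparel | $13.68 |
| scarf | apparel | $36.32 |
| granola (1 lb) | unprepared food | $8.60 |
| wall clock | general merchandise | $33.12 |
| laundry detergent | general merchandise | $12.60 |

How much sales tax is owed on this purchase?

$6.68

AA batteries (8-pack) $6.42: general merchandise → 8.5% → $0.5457
Pack of socks $13.68: apparel → 4.5% → $0.6156
Scarf $36.32: apparel → 4.5% → $1.6344
Granola (1 lb) $8.60: unprepared food → 0% → $0.00
Wall clock $33.12: general merchandise → 8.5% → $2.8152
Laundry detergent $12.60: general merchandise → 8.5% → $1.071
Unrounded tax sum = $6.6819 → $6.68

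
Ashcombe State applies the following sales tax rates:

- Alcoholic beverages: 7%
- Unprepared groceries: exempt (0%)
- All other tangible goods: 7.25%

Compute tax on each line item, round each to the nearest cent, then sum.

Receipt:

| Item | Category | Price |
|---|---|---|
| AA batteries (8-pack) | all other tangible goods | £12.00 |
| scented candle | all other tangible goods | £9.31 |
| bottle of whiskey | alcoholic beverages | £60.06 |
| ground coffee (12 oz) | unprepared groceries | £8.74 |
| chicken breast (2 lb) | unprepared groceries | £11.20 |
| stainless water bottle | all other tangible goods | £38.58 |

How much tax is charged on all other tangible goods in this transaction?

AA batteries (8-pack) £12.00: all other tangible goods → 7.25% → £0.87
Scented candle £9.31: all other tangible goods → 7.25% → £0.67
Stainless water bottle £38.58: all other tangible goods → 7.25% → £2.80
Tax on all other tangible goods = £0.87 + £0.67 + £2.80 = £4.34

£4.34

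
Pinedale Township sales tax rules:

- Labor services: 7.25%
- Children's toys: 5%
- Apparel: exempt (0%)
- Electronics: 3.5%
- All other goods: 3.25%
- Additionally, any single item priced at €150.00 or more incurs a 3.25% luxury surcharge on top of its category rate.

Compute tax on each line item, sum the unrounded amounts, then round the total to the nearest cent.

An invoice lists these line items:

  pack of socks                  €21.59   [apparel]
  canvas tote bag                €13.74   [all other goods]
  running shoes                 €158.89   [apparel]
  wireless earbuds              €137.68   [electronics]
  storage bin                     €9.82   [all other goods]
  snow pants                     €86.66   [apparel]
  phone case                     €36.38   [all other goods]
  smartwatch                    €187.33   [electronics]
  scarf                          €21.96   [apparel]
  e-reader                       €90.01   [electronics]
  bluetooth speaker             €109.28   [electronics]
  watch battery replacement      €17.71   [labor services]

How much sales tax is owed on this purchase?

€32.83

Pack of socks €21.59: apparel → 0% → €0.00
Canvas tote bag €13.74: all other goods → 3.25% → €0.44655
Running shoes €158.89: apparel → 0% + 3.25% surcharge = 3.25% → €5.163925
Wireless earbuds €137.68: electronics → 3.5% → €4.8188
Storage bin €9.82: all other goods → 3.25% → €0.31915
Snow pants €86.66: apparel → 0% → €0.00
Phone case €36.38: all other goods → 3.25% → €1.18235
Smartwatch €187.33: electronics → 3.5% + 3.25% surcharge = 6.75% → €12.644775
Scarf €21.96: apparel → 0% → €0.00
E-reader €90.01: electronics → 3.5% → €3.15035
Bluetooth speaker €109.28: electronics → 3.5% → €3.8248
Watch battery replacement €17.71: labor services → 7.25% → €1.283975
Unrounded tax sum = €32.834675 → €32.83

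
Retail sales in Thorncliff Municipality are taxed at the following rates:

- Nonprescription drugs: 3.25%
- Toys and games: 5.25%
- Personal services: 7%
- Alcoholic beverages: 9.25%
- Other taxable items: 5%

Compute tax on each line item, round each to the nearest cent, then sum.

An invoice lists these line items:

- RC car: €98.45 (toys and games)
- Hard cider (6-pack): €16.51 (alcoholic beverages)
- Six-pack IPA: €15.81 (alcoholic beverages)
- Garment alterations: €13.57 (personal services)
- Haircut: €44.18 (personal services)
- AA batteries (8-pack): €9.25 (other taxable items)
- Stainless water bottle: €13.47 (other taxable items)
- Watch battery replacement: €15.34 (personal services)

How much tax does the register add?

RC car €98.45: toys and games → 5.25% → €5.17
Hard cider (6-pack) €16.51: alcoholic beverages → 9.25% → €1.53
Six-pack IPA €15.81: alcoholic beverages → 9.25% → €1.46
Garment alterations €13.57: personal services → 7% → €0.95
Haircut €44.18: personal services → 7% → €3.09
AA batteries (8-pack) €9.25: other taxable items → 5% → €0.46
Stainless water bottle €13.47: other taxable items → 5% → €0.67
Watch battery replacement €15.34: personal services → 7% → €1.07
Total tax = €5.17 + €1.53 + €1.46 + €0.95 + €3.09 + €0.46 + €0.67 + €1.07 = €14.40

€14.40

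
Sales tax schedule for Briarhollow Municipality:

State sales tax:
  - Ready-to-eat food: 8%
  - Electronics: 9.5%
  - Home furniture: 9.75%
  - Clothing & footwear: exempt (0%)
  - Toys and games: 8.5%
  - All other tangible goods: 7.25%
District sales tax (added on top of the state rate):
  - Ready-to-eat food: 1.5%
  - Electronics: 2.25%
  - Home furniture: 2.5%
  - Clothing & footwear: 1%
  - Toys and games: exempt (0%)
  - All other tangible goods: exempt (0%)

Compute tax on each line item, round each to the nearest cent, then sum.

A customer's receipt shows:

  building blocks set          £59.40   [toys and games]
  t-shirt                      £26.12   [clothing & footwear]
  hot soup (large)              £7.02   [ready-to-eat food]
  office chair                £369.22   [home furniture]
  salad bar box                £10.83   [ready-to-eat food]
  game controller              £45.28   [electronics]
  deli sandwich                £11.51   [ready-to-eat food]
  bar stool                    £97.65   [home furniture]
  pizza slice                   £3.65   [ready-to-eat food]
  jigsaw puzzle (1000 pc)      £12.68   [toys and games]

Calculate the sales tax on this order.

Building blocks set £59.40: toys and games → 8.5% + 0% district = 8.5% → £5.05
T-shirt £26.12: clothing & footwear → 0% + 1% district = 1% → £0.26
Hot soup (large) £7.02: ready-to-eat food → 8% + 1.5% district = 9.5% → £0.67
Office chair £369.22: home furniture → 9.75% + 2.5% district = 12.25% → £45.23
Salad bar box £10.83: ready-to-eat food → 8% + 1.5% district = 9.5% → £1.03
Game controller £45.28: electronics → 9.5% + 2.25% district = 11.75% → £5.32
Deli sandwich £11.51: ready-to-eat food → 8% + 1.5% district = 9.5% → £1.09
Bar stool £97.65: home furniture → 9.75% + 2.5% district = 12.25% → £11.96
Pizza slice £3.65: ready-to-eat food → 8% + 1.5% district = 9.5% → £0.35
Jigsaw puzzle (1000 pc) £12.68: toys and games → 8.5% + 0% district = 8.5% → £1.08
Total tax = £5.05 + £0.26 + £0.67 + £45.23 + £1.03 + £5.32 + £1.09 + £11.96 + £0.35 + £1.08 = £72.04

£72.04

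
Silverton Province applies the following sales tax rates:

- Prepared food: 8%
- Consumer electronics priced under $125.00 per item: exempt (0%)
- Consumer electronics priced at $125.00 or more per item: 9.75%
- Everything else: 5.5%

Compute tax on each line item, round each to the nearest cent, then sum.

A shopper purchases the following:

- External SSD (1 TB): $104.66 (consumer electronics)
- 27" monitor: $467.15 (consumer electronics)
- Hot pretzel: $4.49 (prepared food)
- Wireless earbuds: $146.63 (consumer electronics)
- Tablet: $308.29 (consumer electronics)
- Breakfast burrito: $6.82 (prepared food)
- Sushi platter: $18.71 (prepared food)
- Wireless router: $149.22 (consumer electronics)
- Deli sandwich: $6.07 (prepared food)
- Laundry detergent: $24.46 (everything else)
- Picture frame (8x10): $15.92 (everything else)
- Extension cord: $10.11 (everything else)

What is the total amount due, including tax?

$1372.68

External SSD (1 TB) $104.66: consumer electronics, under $125.00 → 0% → $0.00
27" monitor $467.15: consumer electronics, $125.00 or more → 9.75% → $45.55
Hot pretzel $4.49: prepared food → 8% → $0.36
Wireless earbuds $146.63: consumer electronics, $125.00 or more → 9.75% → $14.30
Tablet $308.29: consumer electronics, $125.00 or more → 9.75% → $30.06
Breakfast burrito $6.82: prepared food → 8% → $0.55
Sushi platter $18.71: prepared food → 8% → $1.50
Wireless router $149.22: consumer electronics, $125.00 or more → 9.75% → $14.55
Deli sandwich $6.07: prepared food → 8% → $0.49
Laundry detergent $24.46: everything else → 5.5% → $1.35
Picture frame (8x10) $15.92: everything else → 5.5% → $0.88
Extension cord $10.11: everything else → 5.5% → $0.56
Subtotal = $1262.53; tax = $110.15; total due = $1372.68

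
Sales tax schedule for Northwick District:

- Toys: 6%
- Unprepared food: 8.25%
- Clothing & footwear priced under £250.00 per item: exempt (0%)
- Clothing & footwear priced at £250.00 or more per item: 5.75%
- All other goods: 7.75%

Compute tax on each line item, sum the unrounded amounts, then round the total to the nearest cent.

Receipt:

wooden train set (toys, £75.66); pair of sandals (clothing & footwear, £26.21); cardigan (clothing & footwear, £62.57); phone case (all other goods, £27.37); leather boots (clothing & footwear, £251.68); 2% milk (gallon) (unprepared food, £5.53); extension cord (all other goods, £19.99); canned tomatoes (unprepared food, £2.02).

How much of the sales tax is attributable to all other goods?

£3.67

Phone case £27.37: all other goods → 7.75% → £2.121175
Extension cord £19.99: all other goods → 7.75% → £1.549225
Tax on all other goods: unrounded sum = £3.6704 → £3.67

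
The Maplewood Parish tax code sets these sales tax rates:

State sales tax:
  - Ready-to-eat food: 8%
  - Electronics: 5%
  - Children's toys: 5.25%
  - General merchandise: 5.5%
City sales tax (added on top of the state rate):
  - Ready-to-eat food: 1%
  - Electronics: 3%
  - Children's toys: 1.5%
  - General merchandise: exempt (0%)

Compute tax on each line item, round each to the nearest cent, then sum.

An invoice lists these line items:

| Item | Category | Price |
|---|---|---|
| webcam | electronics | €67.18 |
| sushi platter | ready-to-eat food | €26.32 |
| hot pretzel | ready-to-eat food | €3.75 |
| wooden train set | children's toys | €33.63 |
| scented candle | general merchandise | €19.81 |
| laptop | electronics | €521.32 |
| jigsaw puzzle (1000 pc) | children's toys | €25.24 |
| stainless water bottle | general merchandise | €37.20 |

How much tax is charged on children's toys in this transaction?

€3.97

Wooden train set €33.63: children's toys → 5.25% + 1.5% city = 6.75% → €2.27
Jigsaw puzzle (1000 pc) €25.24: children's toys → 5.25% + 1.5% city = 6.75% → €1.70
Tax on children's toys = €2.27 + €1.70 = €3.97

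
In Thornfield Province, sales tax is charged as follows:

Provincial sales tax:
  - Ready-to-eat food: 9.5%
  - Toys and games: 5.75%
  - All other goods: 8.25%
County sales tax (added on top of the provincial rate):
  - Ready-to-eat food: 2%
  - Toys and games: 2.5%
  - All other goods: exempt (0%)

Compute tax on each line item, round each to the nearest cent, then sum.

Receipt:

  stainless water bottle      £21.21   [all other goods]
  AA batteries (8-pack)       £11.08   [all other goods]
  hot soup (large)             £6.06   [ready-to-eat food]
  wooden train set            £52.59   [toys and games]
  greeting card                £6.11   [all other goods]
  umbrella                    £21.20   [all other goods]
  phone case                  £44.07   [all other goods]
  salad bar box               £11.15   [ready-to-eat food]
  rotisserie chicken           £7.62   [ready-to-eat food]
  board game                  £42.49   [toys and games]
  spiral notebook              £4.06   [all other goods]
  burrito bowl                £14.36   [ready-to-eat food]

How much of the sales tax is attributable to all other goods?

£8.88

Stainless water bottle £21.21: all other goods → 8.25% + 0% county = 8.25% → £1.75
AA batteries (8-pack) £11.08: all other goods → 8.25% + 0% county = 8.25% → £0.91
Greeting card £6.11: all other goods → 8.25% + 0% county = 8.25% → £0.50
Umbrella £21.20: all other goods → 8.25% + 0% county = 8.25% → £1.75
Phone case £44.07: all other goods → 8.25% + 0% county = 8.25% → £3.64
Spiral notebook £4.06: all other goods → 8.25% + 0% county = 8.25% → £0.33
Tax on all other goods = £1.75 + £0.91 + £0.50 + £1.75 + £3.64 + £0.33 = £8.88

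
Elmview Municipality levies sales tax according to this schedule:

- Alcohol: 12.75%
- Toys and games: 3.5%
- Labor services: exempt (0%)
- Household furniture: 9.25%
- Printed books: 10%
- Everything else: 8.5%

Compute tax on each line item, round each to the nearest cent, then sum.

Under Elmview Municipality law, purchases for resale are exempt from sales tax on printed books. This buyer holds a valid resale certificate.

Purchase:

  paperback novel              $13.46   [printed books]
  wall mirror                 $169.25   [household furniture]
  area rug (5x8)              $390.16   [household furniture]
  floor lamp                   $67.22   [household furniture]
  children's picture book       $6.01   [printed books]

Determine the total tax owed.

Paperback novel $13.46: printed books, buyer-exempt → 0% → $0.00
Wall mirror $169.25: household furniture → 9.25% → $15.66
Area rug (5x8) $390.16: household furniture → 9.25% → $36.09
Floor lamp $67.22: household furniture → 9.25% → $6.22
Children's picture book $6.01: printed books, buyer-exempt → 0% → $0.00
Total tax = $15.66 + $36.09 + $6.22 = $57.97

$57.97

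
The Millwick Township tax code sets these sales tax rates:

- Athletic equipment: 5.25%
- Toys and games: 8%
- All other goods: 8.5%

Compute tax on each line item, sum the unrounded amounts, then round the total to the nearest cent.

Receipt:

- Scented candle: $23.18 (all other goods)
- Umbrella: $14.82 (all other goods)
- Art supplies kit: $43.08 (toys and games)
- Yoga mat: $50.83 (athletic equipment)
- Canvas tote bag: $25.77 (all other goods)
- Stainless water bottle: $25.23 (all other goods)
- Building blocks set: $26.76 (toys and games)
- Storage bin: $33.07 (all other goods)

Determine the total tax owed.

Scented candle $23.18: all other goods → 8.5% → $1.9703
Umbrella $14.82: all other goods → 8.5% → $1.2597
Art supplies kit $43.08: toys and games → 8% → $3.4464
Yoga mat $50.83: athletic equipment → 5.25% → $2.668575
Canvas tote bag $25.77: all other goods → 8.5% → $2.19045
Stainless water bottle $25.23: all other goods → 8.5% → $2.14455
Building blocks set $26.76: toys and games → 8% → $2.1408
Storage bin $33.07: all other goods → 8.5% → $2.81095
Unrounded tax sum = $18.631725 → $18.63

$18.63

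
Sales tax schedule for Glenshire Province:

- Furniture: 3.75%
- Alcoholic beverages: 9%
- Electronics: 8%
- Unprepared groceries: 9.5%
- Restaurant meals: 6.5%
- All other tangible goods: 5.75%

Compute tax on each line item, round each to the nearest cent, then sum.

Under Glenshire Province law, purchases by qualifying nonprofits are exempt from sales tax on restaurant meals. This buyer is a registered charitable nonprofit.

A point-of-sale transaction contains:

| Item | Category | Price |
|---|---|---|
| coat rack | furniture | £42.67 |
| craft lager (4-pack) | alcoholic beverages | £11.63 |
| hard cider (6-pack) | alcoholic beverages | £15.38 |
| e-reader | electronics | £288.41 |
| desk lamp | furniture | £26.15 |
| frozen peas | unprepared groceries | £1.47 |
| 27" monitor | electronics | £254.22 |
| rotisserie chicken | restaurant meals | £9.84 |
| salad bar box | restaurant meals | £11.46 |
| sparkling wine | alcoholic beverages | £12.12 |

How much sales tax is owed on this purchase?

£49.65

Coat rack £42.67: furniture → 3.75% → £1.60
Craft lager (4-pack) £11.63: alcoholic beverages → 9% → £1.05
Hard cider (6-pack) £15.38: alcoholic beverages → 9% → £1.38
E-reader £288.41: electronics → 8% → £23.07
Desk lamp £26.15: furniture → 3.75% → £0.98
Frozen peas £1.47: unprepared groceries → 9.5% → £0.14
27" monitor £254.22: electronics → 8% → £20.34
Rotisserie chicken £9.84: restaurant meals, buyer-exempt → 0% → £0.00
Salad bar box £11.46: restaurant meals, buyer-exempt → 0% → £0.00
Sparkling wine £12.12: alcoholic beverages → 9% → £1.09
Total tax = £1.60 + £1.05 + £1.38 + £23.07 + £0.98 + £0.14 + £20.34 + £1.09 = £49.65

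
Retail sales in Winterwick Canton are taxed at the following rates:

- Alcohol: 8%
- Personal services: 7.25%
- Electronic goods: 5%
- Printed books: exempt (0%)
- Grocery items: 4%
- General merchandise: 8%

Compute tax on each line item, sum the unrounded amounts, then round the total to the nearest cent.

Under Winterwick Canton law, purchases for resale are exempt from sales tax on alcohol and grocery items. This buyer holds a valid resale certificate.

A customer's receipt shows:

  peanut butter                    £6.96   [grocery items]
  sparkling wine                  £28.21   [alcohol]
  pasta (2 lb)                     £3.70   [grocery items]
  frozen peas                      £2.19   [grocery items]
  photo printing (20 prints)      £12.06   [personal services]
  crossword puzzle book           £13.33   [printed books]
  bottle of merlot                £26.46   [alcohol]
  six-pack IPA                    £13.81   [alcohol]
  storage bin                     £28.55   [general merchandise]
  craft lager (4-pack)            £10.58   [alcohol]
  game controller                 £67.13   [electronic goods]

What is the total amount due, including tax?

Peanut butter £6.96: grocery items, buyer-exempt → 0% → £0.00
Sparkling wine £28.21: alcohol, buyer-exempt → 0% → £0.00
Pasta (2 lb) £3.70: grocery items, buyer-exempt → 0% → £0.00
Frozen peas £2.19: grocery items, buyer-exempt → 0% → £0.00
Photo printing (20 prints) £12.06: personal services → 7.25% → £0.87435
Crossword puzzle book £13.33: printed books → 0% → £0.00
Bottle of merlot £26.46: alcohol, buyer-exempt → 0% → £0.00
Six-pack IPA £13.81: alcohol, buyer-exempt → 0% → £0.00
Storage bin £28.55: general merchandise → 8% → £2.284
Craft lager (4-pack) £10.58: alcohol, buyer-exempt → 0% → £0.00
Game controller £67.13: electronic goods → 5% → £3.3565
Subtotal = £212.98; unrounded tax = £6.51485 → £6.51; total due = £219.49

£219.49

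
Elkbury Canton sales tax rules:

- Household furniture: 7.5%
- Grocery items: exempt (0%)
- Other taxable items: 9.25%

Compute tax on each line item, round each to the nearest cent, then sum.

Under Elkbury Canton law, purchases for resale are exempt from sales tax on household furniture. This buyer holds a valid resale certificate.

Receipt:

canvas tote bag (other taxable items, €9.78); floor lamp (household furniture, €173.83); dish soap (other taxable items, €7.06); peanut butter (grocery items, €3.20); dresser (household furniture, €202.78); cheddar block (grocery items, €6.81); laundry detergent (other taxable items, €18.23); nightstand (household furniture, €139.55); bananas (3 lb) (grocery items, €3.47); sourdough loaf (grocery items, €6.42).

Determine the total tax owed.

Canvas tote bag €9.78: other taxable items → 9.25% → €0.90
Floor lamp €173.83: household furniture, buyer-exempt → 0% → €0.00
Dish soap €7.06: other taxable items → 9.25% → €0.65
Peanut butter €3.20: grocery items → 0% → €0.00
Dresser €202.78: household furniture, buyer-exempt → 0% → €0.00
Cheddar block €6.81: grocery items → 0% → €0.00
Laundry detergent €18.23: other taxable items → 9.25% → €1.69
Nightstand €139.55: household furniture, buyer-exempt → 0% → €0.00
Bananas (3 lb) €3.47: grocery items → 0% → €0.00
Sourdough loaf €6.42: grocery items → 0% → €0.00
Total tax = €0.90 + €0.65 + €1.69 = €3.24

€3.24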